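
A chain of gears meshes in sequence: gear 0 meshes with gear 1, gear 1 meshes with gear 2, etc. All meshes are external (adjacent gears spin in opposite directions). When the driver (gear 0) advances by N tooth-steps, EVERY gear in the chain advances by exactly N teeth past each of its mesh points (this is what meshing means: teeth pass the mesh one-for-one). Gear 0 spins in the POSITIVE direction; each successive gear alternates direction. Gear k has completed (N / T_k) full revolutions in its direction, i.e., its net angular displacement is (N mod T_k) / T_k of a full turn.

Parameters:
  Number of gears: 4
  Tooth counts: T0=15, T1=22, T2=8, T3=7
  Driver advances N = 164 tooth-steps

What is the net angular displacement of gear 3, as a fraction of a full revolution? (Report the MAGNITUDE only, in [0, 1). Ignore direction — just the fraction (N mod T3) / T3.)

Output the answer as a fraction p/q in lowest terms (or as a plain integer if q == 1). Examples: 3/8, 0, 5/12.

Answer: 3/7

Derivation:
Chain of 4 gears, tooth counts: [15, 22, 8, 7]
  gear 0: T0=15, direction=positive, advance = 164 mod 15 = 14 teeth = 14/15 turn
  gear 1: T1=22, direction=negative, advance = 164 mod 22 = 10 teeth = 10/22 turn
  gear 2: T2=8, direction=positive, advance = 164 mod 8 = 4 teeth = 4/8 turn
  gear 3: T3=7, direction=negative, advance = 164 mod 7 = 3 teeth = 3/7 turn
Gear 3: 164 mod 7 = 3
Fraction = 3 / 7 = 3/7 (gcd(3,7)=1) = 3/7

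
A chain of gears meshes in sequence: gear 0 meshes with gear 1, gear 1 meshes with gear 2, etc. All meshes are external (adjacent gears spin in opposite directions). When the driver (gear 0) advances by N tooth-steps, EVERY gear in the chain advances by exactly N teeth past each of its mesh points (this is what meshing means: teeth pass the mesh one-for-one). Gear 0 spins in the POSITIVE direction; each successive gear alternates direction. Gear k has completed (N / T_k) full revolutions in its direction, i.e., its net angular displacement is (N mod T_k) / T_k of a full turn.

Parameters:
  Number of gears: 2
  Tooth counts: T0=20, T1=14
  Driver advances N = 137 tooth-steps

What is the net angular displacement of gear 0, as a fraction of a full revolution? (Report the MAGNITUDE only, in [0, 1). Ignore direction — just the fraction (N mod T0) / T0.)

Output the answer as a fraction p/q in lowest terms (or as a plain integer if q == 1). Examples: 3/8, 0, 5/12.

Answer: 17/20

Derivation:
Chain of 2 gears, tooth counts: [20, 14]
  gear 0: T0=20, direction=positive, advance = 137 mod 20 = 17 teeth = 17/20 turn
  gear 1: T1=14, direction=negative, advance = 137 mod 14 = 11 teeth = 11/14 turn
Gear 0: 137 mod 20 = 17
Fraction = 17 / 20 = 17/20 (gcd(17,20)=1) = 17/20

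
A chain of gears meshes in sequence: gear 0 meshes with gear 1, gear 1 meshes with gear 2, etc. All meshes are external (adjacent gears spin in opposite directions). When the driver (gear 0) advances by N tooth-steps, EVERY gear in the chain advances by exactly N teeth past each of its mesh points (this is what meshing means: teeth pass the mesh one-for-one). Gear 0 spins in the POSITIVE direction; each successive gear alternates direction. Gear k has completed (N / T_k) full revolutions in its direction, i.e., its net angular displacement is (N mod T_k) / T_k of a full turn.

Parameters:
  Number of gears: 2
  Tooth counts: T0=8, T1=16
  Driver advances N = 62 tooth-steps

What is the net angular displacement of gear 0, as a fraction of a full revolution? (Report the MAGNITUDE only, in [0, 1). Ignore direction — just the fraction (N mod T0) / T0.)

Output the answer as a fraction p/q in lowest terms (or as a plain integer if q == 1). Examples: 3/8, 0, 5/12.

Answer: 3/4

Derivation:
Chain of 2 gears, tooth counts: [8, 16]
  gear 0: T0=8, direction=positive, advance = 62 mod 8 = 6 teeth = 6/8 turn
  gear 1: T1=16, direction=negative, advance = 62 mod 16 = 14 teeth = 14/16 turn
Gear 0: 62 mod 8 = 6
Fraction = 6 / 8 = 3/4 (gcd(6,8)=2) = 3/4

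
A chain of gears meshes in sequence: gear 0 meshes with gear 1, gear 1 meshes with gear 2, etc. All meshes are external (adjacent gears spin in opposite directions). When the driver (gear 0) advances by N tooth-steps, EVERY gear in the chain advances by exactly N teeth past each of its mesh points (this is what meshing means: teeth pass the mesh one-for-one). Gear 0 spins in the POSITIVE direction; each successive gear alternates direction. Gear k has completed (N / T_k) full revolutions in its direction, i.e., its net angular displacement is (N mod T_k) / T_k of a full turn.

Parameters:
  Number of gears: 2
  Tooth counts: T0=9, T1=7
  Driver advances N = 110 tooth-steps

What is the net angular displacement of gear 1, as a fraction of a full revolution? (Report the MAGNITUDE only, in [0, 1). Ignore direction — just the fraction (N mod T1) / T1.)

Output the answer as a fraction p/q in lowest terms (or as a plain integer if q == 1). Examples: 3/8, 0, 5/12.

Chain of 2 gears, tooth counts: [9, 7]
  gear 0: T0=9, direction=positive, advance = 110 mod 9 = 2 teeth = 2/9 turn
  gear 1: T1=7, direction=negative, advance = 110 mod 7 = 5 teeth = 5/7 turn
Gear 1: 110 mod 7 = 5
Fraction = 5 / 7 = 5/7 (gcd(5,7)=1) = 5/7

Answer: 5/7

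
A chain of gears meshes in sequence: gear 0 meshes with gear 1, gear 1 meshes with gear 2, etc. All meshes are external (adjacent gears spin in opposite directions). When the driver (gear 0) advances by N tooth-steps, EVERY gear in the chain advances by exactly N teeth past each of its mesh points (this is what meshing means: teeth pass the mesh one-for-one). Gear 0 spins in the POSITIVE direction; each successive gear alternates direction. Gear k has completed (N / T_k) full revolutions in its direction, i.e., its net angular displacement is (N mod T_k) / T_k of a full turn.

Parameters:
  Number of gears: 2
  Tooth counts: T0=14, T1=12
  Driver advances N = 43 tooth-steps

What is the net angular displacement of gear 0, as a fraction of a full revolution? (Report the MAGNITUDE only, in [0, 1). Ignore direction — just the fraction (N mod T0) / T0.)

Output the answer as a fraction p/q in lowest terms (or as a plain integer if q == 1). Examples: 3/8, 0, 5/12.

Chain of 2 gears, tooth counts: [14, 12]
  gear 0: T0=14, direction=positive, advance = 43 mod 14 = 1 teeth = 1/14 turn
  gear 1: T1=12, direction=negative, advance = 43 mod 12 = 7 teeth = 7/12 turn
Gear 0: 43 mod 14 = 1
Fraction = 1 / 14 = 1/14 (gcd(1,14)=1) = 1/14

Answer: 1/14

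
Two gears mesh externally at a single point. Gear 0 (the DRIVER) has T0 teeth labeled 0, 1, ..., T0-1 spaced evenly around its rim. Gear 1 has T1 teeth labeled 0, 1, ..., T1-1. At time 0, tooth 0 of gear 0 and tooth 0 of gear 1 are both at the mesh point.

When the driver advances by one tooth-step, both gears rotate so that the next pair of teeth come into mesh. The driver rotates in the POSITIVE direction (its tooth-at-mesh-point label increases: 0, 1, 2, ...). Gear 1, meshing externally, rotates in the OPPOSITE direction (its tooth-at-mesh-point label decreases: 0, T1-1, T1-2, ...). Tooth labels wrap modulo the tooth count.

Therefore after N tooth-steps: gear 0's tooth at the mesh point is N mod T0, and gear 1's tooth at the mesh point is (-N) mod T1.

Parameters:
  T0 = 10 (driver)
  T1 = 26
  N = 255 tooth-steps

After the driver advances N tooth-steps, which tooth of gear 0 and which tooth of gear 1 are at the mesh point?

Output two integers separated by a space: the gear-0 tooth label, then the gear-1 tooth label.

Gear 0 (driver, T0=10): tooth at mesh = N mod T0
  255 = 25 * 10 + 5, so 255 mod 10 = 5
  gear 0 tooth = 5
Gear 1 (driven, T1=26): tooth at mesh = (-N) mod T1
  255 = 9 * 26 + 21, so 255 mod 26 = 21
  (-255) mod 26 = (-21) mod 26 = 26 - 21 = 5
Mesh after 255 steps: gear-0 tooth 5 meets gear-1 tooth 5

Answer: 5 5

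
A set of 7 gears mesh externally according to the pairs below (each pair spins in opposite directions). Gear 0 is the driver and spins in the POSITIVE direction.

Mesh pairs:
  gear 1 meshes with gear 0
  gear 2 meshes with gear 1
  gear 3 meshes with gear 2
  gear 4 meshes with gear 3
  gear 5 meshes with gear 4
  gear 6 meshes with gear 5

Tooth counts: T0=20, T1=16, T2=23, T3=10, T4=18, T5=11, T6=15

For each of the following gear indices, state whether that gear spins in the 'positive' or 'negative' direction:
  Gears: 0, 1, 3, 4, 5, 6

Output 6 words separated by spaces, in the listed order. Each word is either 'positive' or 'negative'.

Gear 0 (driver): positive (depth 0)
  gear 1: meshes with gear 0 -> depth 1 -> negative (opposite of gear 0)
  gear 2: meshes with gear 1 -> depth 2 -> positive (opposite of gear 1)
  gear 3: meshes with gear 2 -> depth 3 -> negative (opposite of gear 2)
  gear 4: meshes with gear 3 -> depth 4 -> positive (opposite of gear 3)
  gear 5: meshes with gear 4 -> depth 5 -> negative (opposite of gear 4)
  gear 6: meshes with gear 5 -> depth 6 -> positive (opposite of gear 5)
Queried indices 0, 1, 3, 4, 5, 6 -> positive, negative, negative, positive, negative, positive

Answer: positive negative negative positive negative positive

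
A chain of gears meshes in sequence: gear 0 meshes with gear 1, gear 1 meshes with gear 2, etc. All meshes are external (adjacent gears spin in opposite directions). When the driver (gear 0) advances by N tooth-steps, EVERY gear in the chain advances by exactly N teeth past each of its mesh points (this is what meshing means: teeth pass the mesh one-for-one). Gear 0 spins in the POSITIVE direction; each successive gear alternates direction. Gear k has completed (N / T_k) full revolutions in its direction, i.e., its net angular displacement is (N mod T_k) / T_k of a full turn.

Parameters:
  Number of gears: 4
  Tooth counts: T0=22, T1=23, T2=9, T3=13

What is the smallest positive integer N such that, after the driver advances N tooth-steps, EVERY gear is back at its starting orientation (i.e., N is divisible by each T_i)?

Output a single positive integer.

Answer: 59202

Derivation:
Gear k returns to start when N is a multiple of T_k.
All gears at start simultaneously when N is a common multiple of [22, 23, 9, 13]; the smallest such N is lcm(22, 23, 9, 13).
Start: lcm = T0 = 22
Fold in T1=23: gcd(22, 23) = 1; lcm(22, 23) = 22 * 23 / 1 = 506 / 1 = 506
Fold in T2=9: gcd(506, 9) = 1; lcm(506, 9) = 506 * 9 / 1 = 4554 / 1 = 4554
Fold in T3=13: gcd(4554, 13) = 1; lcm(4554, 13) = 4554 * 13 / 1 = 59202 / 1 = 59202
Full cycle length = 59202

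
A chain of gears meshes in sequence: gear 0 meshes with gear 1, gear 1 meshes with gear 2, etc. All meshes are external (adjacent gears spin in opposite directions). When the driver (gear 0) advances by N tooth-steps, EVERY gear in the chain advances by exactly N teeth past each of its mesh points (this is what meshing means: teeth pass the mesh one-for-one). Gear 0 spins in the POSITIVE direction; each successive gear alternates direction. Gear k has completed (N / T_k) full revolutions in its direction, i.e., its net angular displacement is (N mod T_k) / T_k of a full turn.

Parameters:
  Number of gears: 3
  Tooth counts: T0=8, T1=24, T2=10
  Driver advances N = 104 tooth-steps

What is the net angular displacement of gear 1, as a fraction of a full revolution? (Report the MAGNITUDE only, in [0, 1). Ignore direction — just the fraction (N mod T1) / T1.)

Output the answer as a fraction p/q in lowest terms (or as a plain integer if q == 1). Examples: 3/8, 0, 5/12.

Chain of 3 gears, tooth counts: [8, 24, 10]
  gear 0: T0=8, direction=positive, advance = 104 mod 8 = 0 teeth = 0/8 turn
  gear 1: T1=24, direction=negative, advance = 104 mod 24 = 8 teeth = 8/24 turn
  gear 2: T2=10, direction=positive, advance = 104 mod 10 = 4 teeth = 4/10 turn
Gear 1: 104 mod 24 = 8
Fraction = 8 / 24 = 1/3 (gcd(8,24)=8) = 1/3

Answer: 1/3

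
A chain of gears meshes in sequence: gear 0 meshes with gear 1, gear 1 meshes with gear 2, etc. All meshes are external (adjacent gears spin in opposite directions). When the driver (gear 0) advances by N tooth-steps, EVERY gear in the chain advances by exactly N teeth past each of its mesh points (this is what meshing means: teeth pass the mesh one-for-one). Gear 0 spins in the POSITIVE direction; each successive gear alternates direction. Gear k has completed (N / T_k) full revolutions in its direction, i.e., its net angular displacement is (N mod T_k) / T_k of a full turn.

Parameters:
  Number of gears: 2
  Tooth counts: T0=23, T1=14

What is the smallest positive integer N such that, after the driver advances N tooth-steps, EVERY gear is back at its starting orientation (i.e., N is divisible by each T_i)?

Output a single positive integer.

Gear k returns to start when N is a multiple of T_k.
All gears at start simultaneously when N is a common multiple of [23, 14]; the smallest such N is lcm(23, 14).
Start: lcm = T0 = 23
Fold in T1=14: gcd(23, 14) = 1; lcm(23, 14) = 23 * 14 / 1 = 322 / 1 = 322
Full cycle length = 322

Answer: 322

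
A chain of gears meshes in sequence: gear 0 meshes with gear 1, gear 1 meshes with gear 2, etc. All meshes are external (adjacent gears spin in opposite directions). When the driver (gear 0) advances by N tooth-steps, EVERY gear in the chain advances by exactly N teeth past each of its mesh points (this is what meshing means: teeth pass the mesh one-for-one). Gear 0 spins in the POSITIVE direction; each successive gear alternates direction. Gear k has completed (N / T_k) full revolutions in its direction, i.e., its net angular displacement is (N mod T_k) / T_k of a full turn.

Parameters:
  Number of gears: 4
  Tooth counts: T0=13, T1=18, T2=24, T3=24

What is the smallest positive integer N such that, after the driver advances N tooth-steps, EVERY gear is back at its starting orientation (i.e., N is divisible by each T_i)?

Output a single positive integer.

Gear k returns to start when N is a multiple of T_k.
All gears at start simultaneously when N is a common multiple of [13, 18, 24, 24]; the smallest such N is lcm(13, 18, 24, 24).
Start: lcm = T0 = 13
Fold in T1=18: gcd(13, 18) = 1; lcm(13, 18) = 13 * 18 / 1 = 234 / 1 = 234
Fold in T2=24: gcd(234, 24) = 6; lcm(234, 24) = 234 * 24 / 6 = 5616 / 6 = 936
Fold in T3=24: gcd(936, 24) = 24; lcm(936, 24) = 936 * 24 / 24 = 22464 / 24 = 936
Full cycle length = 936

Answer: 936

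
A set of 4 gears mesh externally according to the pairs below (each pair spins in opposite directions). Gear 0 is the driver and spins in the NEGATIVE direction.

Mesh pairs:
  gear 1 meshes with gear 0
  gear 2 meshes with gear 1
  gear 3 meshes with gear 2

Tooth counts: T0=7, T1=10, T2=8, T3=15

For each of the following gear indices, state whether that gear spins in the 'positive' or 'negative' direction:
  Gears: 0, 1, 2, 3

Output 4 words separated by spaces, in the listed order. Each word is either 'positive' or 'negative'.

Answer: negative positive negative positive

Derivation:
Gear 0 (driver): negative (depth 0)
  gear 1: meshes with gear 0 -> depth 1 -> positive (opposite of gear 0)
  gear 2: meshes with gear 1 -> depth 2 -> negative (opposite of gear 1)
  gear 3: meshes with gear 2 -> depth 3 -> positive (opposite of gear 2)
Queried indices 0, 1, 2, 3 -> negative, positive, negative, positive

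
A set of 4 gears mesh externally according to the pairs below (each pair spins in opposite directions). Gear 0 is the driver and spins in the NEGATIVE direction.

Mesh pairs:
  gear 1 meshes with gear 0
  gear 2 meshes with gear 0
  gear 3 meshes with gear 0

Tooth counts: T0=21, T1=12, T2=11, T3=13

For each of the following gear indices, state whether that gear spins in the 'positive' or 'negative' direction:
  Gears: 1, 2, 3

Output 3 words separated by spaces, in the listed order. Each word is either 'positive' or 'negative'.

Gear 0 (driver): negative (depth 0)
  gear 1: meshes with gear 0 -> depth 1 -> positive (opposite of gear 0)
  gear 2: meshes with gear 0 -> depth 1 -> positive (opposite of gear 0)
  gear 3: meshes with gear 0 -> depth 1 -> positive (opposite of gear 0)
Queried indices 1, 2, 3 -> positive, positive, positive

Answer: positive positive positive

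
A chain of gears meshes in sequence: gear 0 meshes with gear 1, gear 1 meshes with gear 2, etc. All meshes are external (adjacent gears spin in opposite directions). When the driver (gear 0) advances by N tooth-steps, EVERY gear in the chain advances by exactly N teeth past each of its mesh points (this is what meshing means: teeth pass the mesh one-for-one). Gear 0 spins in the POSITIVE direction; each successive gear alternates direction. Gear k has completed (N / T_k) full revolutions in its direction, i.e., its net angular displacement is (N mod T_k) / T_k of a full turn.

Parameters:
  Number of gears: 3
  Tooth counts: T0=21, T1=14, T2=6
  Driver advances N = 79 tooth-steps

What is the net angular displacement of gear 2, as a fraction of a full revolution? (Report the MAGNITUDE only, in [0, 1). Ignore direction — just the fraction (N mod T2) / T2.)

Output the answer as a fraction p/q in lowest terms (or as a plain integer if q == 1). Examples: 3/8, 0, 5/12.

Answer: 1/6

Derivation:
Chain of 3 gears, tooth counts: [21, 14, 6]
  gear 0: T0=21, direction=positive, advance = 79 mod 21 = 16 teeth = 16/21 turn
  gear 1: T1=14, direction=negative, advance = 79 mod 14 = 9 teeth = 9/14 turn
  gear 2: T2=6, direction=positive, advance = 79 mod 6 = 1 teeth = 1/6 turn
Gear 2: 79 mod 6 = 1
Fraction = 1 / 6 = 1/6 (gcd(1,6)=1) = 1/6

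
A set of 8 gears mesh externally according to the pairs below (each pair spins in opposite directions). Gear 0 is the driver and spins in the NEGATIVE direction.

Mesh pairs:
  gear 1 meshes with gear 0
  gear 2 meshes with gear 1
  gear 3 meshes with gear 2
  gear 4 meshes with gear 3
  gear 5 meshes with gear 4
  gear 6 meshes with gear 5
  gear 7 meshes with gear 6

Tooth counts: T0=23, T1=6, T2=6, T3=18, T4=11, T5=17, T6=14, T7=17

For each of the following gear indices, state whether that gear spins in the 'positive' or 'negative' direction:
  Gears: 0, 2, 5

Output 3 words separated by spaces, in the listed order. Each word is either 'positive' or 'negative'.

Gear 0 (driver): negative (depth 0)
  gear 1: meshes with gear 0 -> depth 1 -> positive (opposite of gear 0)
  gear 2: meshes with gear 1 -> depth 2 -> negative (opposite of gear 1)
  gear 3: meshes with gear 2 -> depth 3 -> positive (opposite of gear 2)
  gear 4: meshes with gear 3 -> depth 4 -> negative (opposite of gear 3)
  gear 5: meshes with gear 4 -> depth 5 -> positive (opposite of gear 4)
  gear 6: meshes with gear 5 -> depth 6 -> negative (opposite of gear 5)
  gear 7: meshes with gear 6 -> depth 7 -> positive (opposite of gear 6)
Queried indices 0, 2, 5 -> negative, negative, positive

Answer: negative negative positive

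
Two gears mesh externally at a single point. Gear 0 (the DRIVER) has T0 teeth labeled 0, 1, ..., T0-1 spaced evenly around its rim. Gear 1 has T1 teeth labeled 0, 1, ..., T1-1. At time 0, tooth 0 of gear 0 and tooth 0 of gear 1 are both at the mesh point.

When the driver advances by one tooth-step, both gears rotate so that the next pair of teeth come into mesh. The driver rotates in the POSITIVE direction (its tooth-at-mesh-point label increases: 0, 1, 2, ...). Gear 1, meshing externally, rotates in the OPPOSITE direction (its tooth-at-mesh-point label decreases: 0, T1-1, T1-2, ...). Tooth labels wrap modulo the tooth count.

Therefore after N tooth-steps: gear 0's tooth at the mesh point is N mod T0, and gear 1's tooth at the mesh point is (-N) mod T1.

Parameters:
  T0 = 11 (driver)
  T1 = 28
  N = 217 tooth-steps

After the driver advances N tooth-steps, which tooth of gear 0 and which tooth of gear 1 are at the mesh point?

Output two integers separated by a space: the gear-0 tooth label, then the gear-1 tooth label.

Gear 0 (driver, T0=11): tooth at mesh = N mod T0
  217 = 19 * 11 + 8, so 217 mod 11 = 8
  gear 0 tooth = 8
Gear 1 (driven, T1=28): tooth at mesh = (-N) mod T1
  217 = 7 * 28 + 21, so 217 mod 28 = 21
  (-217) mod 28 = (-21) mod 28 = 28 - 21 = 7
Mesh after 217 steps: gear-0 tooth 8 meets gear-1 tooth 7

Answer: 8 7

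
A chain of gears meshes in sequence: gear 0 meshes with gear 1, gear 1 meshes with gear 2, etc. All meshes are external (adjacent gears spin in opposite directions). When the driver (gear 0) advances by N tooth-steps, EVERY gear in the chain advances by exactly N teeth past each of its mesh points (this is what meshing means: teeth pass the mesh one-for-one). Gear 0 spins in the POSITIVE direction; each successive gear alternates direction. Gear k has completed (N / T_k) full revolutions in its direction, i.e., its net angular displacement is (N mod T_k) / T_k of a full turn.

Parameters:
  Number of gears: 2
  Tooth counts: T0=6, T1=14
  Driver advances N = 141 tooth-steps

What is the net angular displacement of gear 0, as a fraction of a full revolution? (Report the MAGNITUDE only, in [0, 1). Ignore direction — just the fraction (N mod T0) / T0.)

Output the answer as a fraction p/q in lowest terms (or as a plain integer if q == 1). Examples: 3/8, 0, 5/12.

Answer: 1/2

Derivation:
Chain of 2 gears, tooth counts: [6, 14]
  gear 0: T0=6, direction=positive, advance = 141 mod 6 = 3 teeth = 3/6 turn
  gear 1: T1=14, direction=negative, advance = 141 mod 14 = 1 teeth = 1/14 turn
Gear 0: 141 mod 6 = 3
Fraction = 3 / 6 = 1/2 (gcd(3,6)=3) = 1/2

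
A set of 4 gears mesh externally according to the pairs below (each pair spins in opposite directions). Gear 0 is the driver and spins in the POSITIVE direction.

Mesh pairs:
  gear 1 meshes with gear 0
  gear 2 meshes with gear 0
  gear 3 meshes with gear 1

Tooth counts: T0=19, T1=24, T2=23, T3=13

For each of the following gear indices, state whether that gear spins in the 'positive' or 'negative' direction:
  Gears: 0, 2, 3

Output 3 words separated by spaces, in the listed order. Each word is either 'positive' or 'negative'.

Gear 0 (driver): positive (depth 0)
  gear 1: meshes with gear 0 -> depth 1 -> negative (opposite of gear 0)
  gear 2: meshes with gear 0 -> depth 1 -> negative (opposite of gear 0)
  gear 3: meshes with gear 1 -> depth 2 -> positive (opposite of gear 1)
Queried indices 0, 2, 3 -> positive, negative, positive

Answer: positive negative positive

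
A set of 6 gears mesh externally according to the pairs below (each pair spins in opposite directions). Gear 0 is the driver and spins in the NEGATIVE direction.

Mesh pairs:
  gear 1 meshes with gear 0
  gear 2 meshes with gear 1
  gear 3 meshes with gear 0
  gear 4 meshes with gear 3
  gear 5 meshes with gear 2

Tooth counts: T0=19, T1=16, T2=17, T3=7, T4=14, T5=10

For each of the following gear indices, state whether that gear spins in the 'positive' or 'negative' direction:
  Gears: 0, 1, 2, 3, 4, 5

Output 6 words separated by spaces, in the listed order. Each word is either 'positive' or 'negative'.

Gear 0 (driver): negative (depth 0)
  gear 1: meshes with gear 0 -> depth 1 -> positive (opposite of gear 0)
  gear 2: meshes with gear 1 -> depth 2 -> negative (opposite of gear 1)
  gear 3: meshes with gear 0 -> depth 1 -> positive (opposite of gear 0)
  gear 4: meshes with gear 3 -> depth 2 -> negative (opposite of gear 3)
  gear 5: meshes with gear 2 -> depth 3 -> positive (opposite of gear 2)
Queried indices 0, 1, 2, 3, 4, 5 -> negative, positive, negative, positive, negative, positive

Answer: negative positive negative positive negative positive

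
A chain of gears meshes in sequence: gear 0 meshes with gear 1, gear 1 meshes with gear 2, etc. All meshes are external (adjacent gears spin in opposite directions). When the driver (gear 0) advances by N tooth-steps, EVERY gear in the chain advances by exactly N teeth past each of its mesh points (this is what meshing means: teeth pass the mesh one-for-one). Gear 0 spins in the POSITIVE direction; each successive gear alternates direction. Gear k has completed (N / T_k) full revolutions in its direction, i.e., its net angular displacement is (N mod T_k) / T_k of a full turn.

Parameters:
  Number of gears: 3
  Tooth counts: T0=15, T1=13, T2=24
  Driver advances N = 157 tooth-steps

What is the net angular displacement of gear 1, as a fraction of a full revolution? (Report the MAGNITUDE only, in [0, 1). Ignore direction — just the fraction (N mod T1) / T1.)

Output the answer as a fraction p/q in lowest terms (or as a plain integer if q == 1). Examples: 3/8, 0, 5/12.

Chain of 3 gears, tooth counts: [15, 13, 24]
  gear 0: T0=15, direction=positive, advance = 157 mod 15 = 7 teeth = 7/15 turn
  gear 1: T1=13, direction=negative, advance = 157 mod 13 = 1 teeth = 1/13 turn
  gear 2: T2=24, direction=positive, advance = 157 mod 24 = 13 teeth = 13/24 turn
Gear 1: 157 mod 13 = 1
Fraction = 1 / 13 = 1/13 (gcd(1,13)=1) = 1/13

Answer: 1/13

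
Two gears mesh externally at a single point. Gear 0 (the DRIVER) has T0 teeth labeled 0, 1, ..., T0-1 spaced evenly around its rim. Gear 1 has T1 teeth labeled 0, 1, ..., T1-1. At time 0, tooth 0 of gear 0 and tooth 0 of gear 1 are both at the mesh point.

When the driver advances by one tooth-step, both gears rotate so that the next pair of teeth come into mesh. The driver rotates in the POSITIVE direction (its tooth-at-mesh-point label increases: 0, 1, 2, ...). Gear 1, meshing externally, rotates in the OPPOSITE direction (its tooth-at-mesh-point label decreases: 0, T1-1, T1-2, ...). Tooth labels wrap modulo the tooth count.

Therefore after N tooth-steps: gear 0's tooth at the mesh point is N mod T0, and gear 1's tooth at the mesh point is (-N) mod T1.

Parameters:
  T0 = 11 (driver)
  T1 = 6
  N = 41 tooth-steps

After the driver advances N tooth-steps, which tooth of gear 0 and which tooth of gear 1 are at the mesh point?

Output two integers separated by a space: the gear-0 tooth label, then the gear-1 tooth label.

Gear 0 (driver, T0=11): tooth at mesh = N mod T0
  41 = 3 * 11 + 8, so 41 mod 11 = 8
  gear 0 tooth = 8
Gear 1 (driven, T1=6): tooth at mesh = (-N) mod T1
  41 = 6 * 6 + 5, so 41 mod 6 = 5
  (-41) mod 6 = (-5) mod 6 = 6 - 5 = 1
Mesh after 41 steps: gear-0 tooth 8 meets gear-1 tooth 1

Answer: 8 1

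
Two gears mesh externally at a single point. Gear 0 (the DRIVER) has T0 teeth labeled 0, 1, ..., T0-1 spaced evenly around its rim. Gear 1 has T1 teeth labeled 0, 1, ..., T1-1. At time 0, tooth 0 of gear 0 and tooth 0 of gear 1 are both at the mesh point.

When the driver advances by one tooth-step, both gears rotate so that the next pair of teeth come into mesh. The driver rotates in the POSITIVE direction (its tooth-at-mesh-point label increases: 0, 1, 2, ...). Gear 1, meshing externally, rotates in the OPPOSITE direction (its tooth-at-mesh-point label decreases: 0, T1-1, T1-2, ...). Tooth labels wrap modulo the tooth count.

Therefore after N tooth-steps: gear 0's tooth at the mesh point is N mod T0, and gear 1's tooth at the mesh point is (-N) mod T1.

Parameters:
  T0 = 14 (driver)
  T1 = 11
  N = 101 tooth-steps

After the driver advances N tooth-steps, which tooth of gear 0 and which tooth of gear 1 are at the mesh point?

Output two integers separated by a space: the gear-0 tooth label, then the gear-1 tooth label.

Answer: 3 9

Derivation:
Gear 0 (driver, T0=14): tooth at mesh = N mod T0
  101 = 7 * 14 + 3, so 101 mod 14 = 3
  gear 0 tooth = 3
Gear 1 (driven, T1=11): tooth at mesh = (-N) mod T1
  101 = 9 * 11 + 2, so 101 mod 11 = 2
  (-101) mod 11 = (-2) mod 11 = 11 - 2 = 9
Mesh after 101 steps: gear-0 tooth 3 meets gear-1 tooth 9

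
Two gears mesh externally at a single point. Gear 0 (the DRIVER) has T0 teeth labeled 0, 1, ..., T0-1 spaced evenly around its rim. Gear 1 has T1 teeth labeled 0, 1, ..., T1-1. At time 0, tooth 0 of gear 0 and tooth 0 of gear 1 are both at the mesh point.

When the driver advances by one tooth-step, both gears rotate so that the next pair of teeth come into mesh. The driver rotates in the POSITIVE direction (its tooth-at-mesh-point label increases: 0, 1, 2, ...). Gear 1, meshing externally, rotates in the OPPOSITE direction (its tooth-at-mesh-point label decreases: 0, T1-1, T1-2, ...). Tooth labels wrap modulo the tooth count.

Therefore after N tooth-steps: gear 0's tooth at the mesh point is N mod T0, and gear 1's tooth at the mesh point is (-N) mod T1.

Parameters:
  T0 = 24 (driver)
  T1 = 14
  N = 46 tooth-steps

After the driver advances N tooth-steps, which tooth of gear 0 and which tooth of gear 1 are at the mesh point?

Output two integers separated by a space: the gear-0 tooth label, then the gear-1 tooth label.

Gear 0 (driver, T0=24): tooth at mesh = N mod T0
  46 = 1 * 24 + 22, so 46 mod 24 = 22
  gear 0 tooth = 22
Gear 1 (driven, T1=14): tooth at mesh = (-N) mod T1
  46 = 3 * 14 + 4, so 46 mod 14 = 4
  (-46) mod 14 = (-4) mod 14 = 14 - 4 = 10
Mesh after 46 steps: gear-0 tooth 22 meets gear-1 tooth 10

Answer: 22 10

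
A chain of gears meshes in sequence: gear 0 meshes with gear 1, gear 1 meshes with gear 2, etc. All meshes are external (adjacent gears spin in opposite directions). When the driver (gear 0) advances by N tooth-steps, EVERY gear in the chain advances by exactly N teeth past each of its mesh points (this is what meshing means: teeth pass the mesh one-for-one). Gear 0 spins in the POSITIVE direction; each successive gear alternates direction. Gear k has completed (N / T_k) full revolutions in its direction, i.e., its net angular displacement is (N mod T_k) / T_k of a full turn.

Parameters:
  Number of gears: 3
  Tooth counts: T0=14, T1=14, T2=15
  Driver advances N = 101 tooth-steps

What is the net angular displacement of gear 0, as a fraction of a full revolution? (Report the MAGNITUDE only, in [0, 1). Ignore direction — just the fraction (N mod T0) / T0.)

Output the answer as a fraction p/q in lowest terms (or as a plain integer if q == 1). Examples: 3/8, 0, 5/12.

Chain of 3 gears, tooth counts: [14, 14, 15]
  gear 0: T0=14, direction=positive, advance = 101 mod 14 = 3 teeth = 3/14 turn
  gear 1: T1=14, direction=negative, advance = 101 mod 14 = 3 teeth = 3/14 turn
  gear 2: T2=15, direction=positive, advance = 101 mod 15 = 11 teeth = 11/15 turn
Gear 0: 101 mod 14 = 3
Fraction = 3 / 14 = 3/14 (gcd(3,14)=1) = 3/14

Answer: 3/14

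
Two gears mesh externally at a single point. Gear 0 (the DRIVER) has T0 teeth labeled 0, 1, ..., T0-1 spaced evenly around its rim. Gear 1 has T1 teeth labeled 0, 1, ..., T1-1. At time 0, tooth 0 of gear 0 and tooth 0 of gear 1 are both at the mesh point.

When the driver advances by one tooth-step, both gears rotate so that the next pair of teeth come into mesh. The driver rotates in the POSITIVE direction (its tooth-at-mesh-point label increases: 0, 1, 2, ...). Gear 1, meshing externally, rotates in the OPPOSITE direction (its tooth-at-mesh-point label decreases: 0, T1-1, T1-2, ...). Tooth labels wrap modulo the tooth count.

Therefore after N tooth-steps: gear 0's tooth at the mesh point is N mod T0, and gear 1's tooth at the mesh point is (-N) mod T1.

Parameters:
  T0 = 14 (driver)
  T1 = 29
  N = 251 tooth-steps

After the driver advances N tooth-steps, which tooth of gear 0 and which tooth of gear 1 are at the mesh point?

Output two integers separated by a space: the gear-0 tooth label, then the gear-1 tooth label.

Gear 0 (driver, T0=14): tooth at mesh = N mod T0
  251 = 17 * 14 + 13, so 251 mod 14 = 13
  gear 0 tooth = 13
Gear 1 (driven, T1=29): tooth at mesh = (-N) mod T1
  251 = 8 * 29 + 19, so 251 mod 29 = 19
  (-251) mod 29 = (-19) mod 29 = 29 - 19 = 10
Mesh after 251 steps: gear-0 tooth 13 meets gear-1 tooth 10

Answer: 13 10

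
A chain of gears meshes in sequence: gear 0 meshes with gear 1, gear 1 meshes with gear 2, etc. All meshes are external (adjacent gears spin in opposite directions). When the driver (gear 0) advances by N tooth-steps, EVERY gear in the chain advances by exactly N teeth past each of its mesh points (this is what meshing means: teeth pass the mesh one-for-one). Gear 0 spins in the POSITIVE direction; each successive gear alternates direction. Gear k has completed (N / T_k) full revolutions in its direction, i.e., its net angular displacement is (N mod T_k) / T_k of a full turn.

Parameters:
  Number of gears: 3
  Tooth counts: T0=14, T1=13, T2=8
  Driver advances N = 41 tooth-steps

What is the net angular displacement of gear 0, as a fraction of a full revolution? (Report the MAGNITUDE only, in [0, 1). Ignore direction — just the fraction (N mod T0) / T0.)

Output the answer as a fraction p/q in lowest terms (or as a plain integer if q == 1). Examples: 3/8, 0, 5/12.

Answer: 13/14

Derivation:
Chain of 3 gears, tooth counts: [14, 13, 8]
  gear 0: T0=14, direction=positive, advance = 41 mod 14 = 13 teeth = 13/14 turn
  gear 1: T1=13, direction=negative, advance = 41 mod 13 = 2 teeth = 2/13 turn
  gear 2: T2=8, direction=positive, advance = 41 mod 8 = 1 teeth = 1/8 turn
Gear 0: 41 mod 14 = 13
Fraction = 13 / 14 = 13/14 (gcd(13,14)=1) = 13/14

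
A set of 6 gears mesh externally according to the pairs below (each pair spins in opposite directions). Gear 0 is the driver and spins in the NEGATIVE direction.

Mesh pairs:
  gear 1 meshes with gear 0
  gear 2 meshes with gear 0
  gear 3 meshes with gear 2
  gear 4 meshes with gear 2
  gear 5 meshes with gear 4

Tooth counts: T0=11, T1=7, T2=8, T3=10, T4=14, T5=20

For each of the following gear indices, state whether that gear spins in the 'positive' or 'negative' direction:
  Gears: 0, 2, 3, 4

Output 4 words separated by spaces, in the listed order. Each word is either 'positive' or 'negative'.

Gear 0 (driver): negative (depth 0)
  gear 1: meshes with gear 0 -> depth 1 -> positive (opposite of gear 0)
  gear 2: meshes with gear 0 -> depth 1 -> positive (opposite of gear 0)
  gear 3: meshes with gear 2 -> depth 2 -> negative (opposite of gear 2)
  gear 4: meshes with gear 2 -> depth 2 -> negative (opposite of gear 2)
  gear 5: meshes with gear 4 -> depth 3 -> positive (opposite of gear 4)
Queried indices 0, 2, 3, 4 -> negative, positive, negative, negative

Answer: negative positive negative negative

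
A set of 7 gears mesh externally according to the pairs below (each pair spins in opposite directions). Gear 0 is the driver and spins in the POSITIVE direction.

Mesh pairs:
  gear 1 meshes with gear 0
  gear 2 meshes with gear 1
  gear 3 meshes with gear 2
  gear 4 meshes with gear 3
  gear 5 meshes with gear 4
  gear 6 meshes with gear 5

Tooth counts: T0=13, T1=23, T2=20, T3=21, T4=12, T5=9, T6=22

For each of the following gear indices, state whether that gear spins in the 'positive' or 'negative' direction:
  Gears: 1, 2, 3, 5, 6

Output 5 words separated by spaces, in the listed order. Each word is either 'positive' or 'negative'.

Answer: negative positive negative negative positive

Derivation:
Gear 0 (driver): positive (depth 0)
  gear 1: meshes with gear 0 -> depth 1 -> negative (opposite of gear 0)
  gear 2: meshes with gear 1 -> depth 2 -> positive (opposite of gear 1)
  gear 3: meshes with gear 2 -> depth 3 -> negative (opposite of gear 2)
  gear 4: meshes with gear 3 -> depth 4 -> positive (opposite of gear 3)
  gear 5: meshes with gear 4 -> depth 5 -> negative (opposite of gear 4)
  gear 6: meshes with gear 5 -> depth 6 -> positive (opposite of gear 5)
Queried indices 1, 2, 3, 5, 6 -> negative, positive, negative, negative, positive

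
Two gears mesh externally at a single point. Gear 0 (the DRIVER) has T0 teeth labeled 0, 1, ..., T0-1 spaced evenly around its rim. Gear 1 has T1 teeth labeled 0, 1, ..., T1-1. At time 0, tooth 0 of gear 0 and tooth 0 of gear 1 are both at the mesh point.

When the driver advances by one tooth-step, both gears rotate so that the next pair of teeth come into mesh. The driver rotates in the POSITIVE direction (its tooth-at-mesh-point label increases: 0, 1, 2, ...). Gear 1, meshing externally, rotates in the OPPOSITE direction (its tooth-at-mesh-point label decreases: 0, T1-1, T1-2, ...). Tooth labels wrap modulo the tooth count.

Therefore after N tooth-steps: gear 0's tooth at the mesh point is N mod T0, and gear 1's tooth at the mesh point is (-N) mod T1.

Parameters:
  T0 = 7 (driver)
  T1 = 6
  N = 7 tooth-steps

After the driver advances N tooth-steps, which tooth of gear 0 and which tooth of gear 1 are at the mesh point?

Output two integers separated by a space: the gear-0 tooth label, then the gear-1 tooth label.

Gear 0 (driver, T0=7): tooth at mesh = N mod T0
  7 = 1 * 7 + 0, so 7 mod 7 = 0
  gear 0 tooth = 0
Gear 1 (driven, T1=6): tooth at mesh = (-N) mod T1
  7 = 1 * 6 + 1, so 7 mod 6 = 1
  (-7) mod 6 = (-1) mod 6 = 6 - 1 = 5
Mesh after 7 steps: gear-0 tooth 0 meets gear-1 tooth 5

Answer: 0 5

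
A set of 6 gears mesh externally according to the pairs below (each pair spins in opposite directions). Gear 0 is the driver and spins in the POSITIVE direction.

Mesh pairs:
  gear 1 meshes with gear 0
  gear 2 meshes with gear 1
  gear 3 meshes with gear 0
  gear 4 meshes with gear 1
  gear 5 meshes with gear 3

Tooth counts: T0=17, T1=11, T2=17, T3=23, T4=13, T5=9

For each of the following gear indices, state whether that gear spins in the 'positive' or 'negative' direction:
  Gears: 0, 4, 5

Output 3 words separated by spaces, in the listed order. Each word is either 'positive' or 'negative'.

Answer: positive positive positive

Derivation:
Gear 0 (driver): positive (depth 0)
  gear 1: meshes with gear 0 -> depth 1 -> negative (opposite of gear 0)
  gear 2: meshes with gear 1 -> depth 2 -> positive (opposite of gear 1)
  gear 3: meshes with gear 0 -> depth 1 -> negative (opposite of gear 0)
  gear 4: meshes with gear 1 -> depth 2 -> positive (opposite of gear 1)
  gear 5: meshes with gear 3 -> depth 2 -> positive (opposite of gear 3)
Queried indices 0, 4, 5 -> positive, positive, positive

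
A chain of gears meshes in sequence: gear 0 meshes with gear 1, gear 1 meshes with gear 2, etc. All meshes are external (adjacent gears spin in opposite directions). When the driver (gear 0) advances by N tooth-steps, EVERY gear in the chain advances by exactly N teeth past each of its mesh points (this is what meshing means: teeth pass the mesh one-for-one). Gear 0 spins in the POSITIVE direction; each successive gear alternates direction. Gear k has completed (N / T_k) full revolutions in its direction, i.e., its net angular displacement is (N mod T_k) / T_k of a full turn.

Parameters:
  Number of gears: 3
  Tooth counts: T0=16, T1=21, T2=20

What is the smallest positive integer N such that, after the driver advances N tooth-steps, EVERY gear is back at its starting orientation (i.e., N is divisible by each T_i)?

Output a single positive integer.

Gear k returns to start when N is a multiple of T_k.
All gears at start simultaneously when N is a common multiple of [16, 21, 20]; the smallest such N is lcm(16, 21, 20).
Start: lcm = T0 = 16
Fold in T1=21: gcd(16, 21) = 1; lcm(16, 21) = 16 * 21 / 1 = 336 / 1 = 336
Fold in T2=20: gcd(336, 20) = 4; lcm(336, 20) = 336 * 20 / 4 = 6720 / 4 = 1680
Full cycle length = 1680

Answer: 1680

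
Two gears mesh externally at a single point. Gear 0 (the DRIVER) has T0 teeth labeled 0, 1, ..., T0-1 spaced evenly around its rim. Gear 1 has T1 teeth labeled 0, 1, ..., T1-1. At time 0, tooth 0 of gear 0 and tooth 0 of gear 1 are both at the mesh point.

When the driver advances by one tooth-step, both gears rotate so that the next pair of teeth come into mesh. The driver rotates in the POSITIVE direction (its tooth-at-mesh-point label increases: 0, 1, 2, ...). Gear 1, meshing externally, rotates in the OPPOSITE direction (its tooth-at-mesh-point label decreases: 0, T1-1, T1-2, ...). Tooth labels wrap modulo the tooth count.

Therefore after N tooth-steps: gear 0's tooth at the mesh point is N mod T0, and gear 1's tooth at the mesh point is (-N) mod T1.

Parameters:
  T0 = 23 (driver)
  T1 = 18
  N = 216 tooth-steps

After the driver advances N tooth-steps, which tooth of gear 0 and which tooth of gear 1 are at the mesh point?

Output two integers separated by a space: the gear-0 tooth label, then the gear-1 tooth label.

Gear 0 (driver, T0=23): tooth at mesh = N mod T0
  216 = 9 * 23 + 9, so 216 mod 23 = 9
  gear 0 tooth = 9
Gear 1 (driven, T1=18): tooth at mesh = (-N) mod T1
  216 = 12 * 18 + 0, so 216 mod 18 = 0
  (-216) mod 18 = 0
Mesh after 216 steps: gear-0 tooth 9 meets gear-1 tooth 0

Answer: 9 0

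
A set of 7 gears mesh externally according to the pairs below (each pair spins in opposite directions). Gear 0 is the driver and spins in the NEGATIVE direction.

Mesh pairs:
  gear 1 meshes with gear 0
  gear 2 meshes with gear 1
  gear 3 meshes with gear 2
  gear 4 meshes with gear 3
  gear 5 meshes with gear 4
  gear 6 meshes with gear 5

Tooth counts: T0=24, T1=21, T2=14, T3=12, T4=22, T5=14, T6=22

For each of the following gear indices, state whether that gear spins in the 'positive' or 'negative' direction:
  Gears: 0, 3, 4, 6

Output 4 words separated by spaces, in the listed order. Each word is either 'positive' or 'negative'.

Gear 0 (driver): negative (depth 0)
  gear 1: meshes with gear 0 -> depth 1 -> positive (opposite of gear 0)
  gear 2: meshes with gear 1 -> depth 2 -> negative (opposite of gear 1)
  gear 3: meshes with gear 2 -> depth 3 -> positive (opposite of gear 2)
  gear 4: meshes with gear 3 -> depth 4 -> negative (opposite of gear 3)
  gear 5: meshes with gear 4 -> depth 5 -> positive (opposite of gear 4)
  gear 6: meshes with gear 5 -> depth 6 -> negative (opposite of gear 5)
Queried indices 0, 3, 4, 6 -> negative, positive, negative, negative

Answer: negative positive negative negative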